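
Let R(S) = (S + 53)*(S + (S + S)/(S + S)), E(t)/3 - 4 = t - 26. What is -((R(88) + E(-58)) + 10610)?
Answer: -22919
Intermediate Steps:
E(t) = -66 + 3*t (E(t) = 12 + 3*(t - 26) = 12 + 3*(-26 + t) = 12 + (-78 + 3*t) = -66 + 3*t)
R(S) = (1 + S)*(53 + S) (R(S) = (53 + S)*(S + (2*S)/((2*S))) = (53 + S)*(S + (2*S)*(1/(2*S))) = (53 + S)*(S + 1) = (53 + S)*(1 + S) = (1 + S)*(53 + S))
-((R(88) + E(-58)) + 10610) = -(((53 + 88² + 54*88) + (-66 + 3*(-58))) + 10610) = -(((53 + 7744 + 4752) + (-66 - 174)) + 10610) = -((12549 - 240) + 10610) = -(12309 + 10610) = -1*22919 = -22919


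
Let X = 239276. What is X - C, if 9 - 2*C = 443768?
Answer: 922311/2 ≈ 4.6116e+5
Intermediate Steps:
C = -443759/2 (C = 9/2 - ½*443768 = 9/2 - 221884 = -443759/2 ≈ -2.2188e+5)
X - C = 239276 - 1*(-443759/2) = 239276 + 443759/2 = 922311/2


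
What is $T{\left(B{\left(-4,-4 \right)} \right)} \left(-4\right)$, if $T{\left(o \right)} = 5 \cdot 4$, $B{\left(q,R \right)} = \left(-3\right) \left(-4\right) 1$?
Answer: $-80$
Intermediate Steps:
$B{\left(q,R \right)} = 12$ ($B{\left(q,R \right)} = 12 \cdot 1 = 12$)
$T{\left(o \right)} = 20$
$T{\left(B{\left(-4,-4 \right)} \right)} \left(-4\right) = 20 \left(-4\right) = -80$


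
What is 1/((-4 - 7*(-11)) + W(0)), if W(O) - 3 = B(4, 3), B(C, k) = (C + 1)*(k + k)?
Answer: 1/106 ≈ 0.0094340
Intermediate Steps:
B(C, k) = 2*k*(1 + C) (B(C, k) = (1 + C)*(2*k) = 2*k*(1 + C))
W(O) = 33 (W(O) = 3 + 2*3*(1 + 4) = 3 + 2*3*5 = 3 + 30 = 33)
1/((-4 - 7*(-11)) + W(0)) = 1/((-4 - 7*(-11)) + 33) = 1/((-4 + 77) + 33) = 1/(73 + 33) = 1/106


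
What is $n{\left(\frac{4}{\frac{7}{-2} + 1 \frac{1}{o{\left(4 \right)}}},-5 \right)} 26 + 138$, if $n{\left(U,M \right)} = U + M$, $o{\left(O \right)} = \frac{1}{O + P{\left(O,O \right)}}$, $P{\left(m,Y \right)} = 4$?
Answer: $\frac{280}{9} \approx 31.111$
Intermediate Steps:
$o{\left(O \right)} = \frac{1}{4 + O}$ ($o{\left(O \right)} = \frac{1}{O + 4} = \frac{1}{4 + O}$)
$n{\left(U,M \right)} = M + U$
$n{\left(\frac{4}{\frac{7}{-2} + 1 \frac{1}{o{\left(4 \right)}}},-5 \right)} 26 + 138 = \left(-5 + \frac{4}{\frac{7}{-2} + 1 \frac{1}{\frac{1}{4 + 4}}}\right) 26 + 138 = \left(-5 + \frac{4}{7 \left(- \frac{1}{2}\right) + 1 \frac{1}{\frac{1}{8}}}\right) 26 + 138 = \left(-5 + \frac{4}{- \frac{7}{2} + 1 \frac{1}{\frac{1}{8}}}\right) 26 + 138 = \left(-5 + \frac{4}{- \frac{7}{2} + 1 \cdot 8}\right) 26 + 138 = \left(-5 + \frac{4}{- \frac{7}{2} + 8}\right) 26 + 138 = \left(-5 + \frac{4}{\frac{9}{2}}\right) 26 + 138 = \left(-5 + 4 \cdot \frac{2}{9}\right) 26 + 138 = \left(-5 + \frac{8}{9}\right) 26 + 138 = \left(- \frac{37}{9}\right) 26 + 138 = - \frac{962}{9} + 138 = \frac{280}{9}$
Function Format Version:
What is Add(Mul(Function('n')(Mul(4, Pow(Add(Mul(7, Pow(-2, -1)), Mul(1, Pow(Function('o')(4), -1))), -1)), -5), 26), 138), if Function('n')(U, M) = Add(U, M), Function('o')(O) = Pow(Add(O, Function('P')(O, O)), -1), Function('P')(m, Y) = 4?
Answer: Rational(280, 9) ≈ 31.111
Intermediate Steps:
Function('o')(O) = Pow(Add(4, O), -1) (Function('o')(O) = Pow(Add(O, 4), -1) = Pow(Add(4, O), -1))
Function('n')(U, M) = Add(M, U)
Add(Mul(Function('n')(Mul(4, Pow(Add(Mul(7, Pow(-2, -1)), Mul(1, Pow(Function('o')(4), -1))), -1)), -5), 26), 138) = Add(Mul(Add(-5, Mul(4, Pow(Add(Mul(7, Pow(-2, -1)), Mul(1, Pow(Pow(Add(4, 4), -1), -1))), -1))), 26), 138) = Add(Mul(Add(-5, Mul(4, Pow(Add(Mul(7, Rational(-1, 2)), Mul(1, Pow(Pow(8, -1), -1))), -1))), 26), 138) = Add(Mul(Add(-5, Mul(4, Pow(Add(Rational(-7, 2), Mul(1, Pow(Rational(1, 8), -1))), -1))), 26), 138) = Add(Mul(Add(-5, Mul(4, Pow(Add(Rational(-7, 2), Mul(1, 8)), -1))), 26), 138) = Add(Mul(Add(-5, Mul(4, Pow(Add(Rational(-7, 2), 8), -1))), 26), 138) = Add(Mul(Add(-5, Mul(4, Pow(Rational(9, 2), -1))), 26), 138) = Add(Mul(Add(-5, Mul(4, Rational(2, 9))), 26), 138) = Add(Mul(Add(-5, Rational(8, 9)), 26), 138) = Add(Mul(Rational(-37, 9), 26), 138) = Add(Rational(-962, 9), 138) = Rational(280, 9)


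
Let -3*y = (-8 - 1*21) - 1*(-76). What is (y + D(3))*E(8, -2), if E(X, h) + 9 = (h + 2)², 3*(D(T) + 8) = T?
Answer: 204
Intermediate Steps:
D(T) = -8 + T/3
E(X, h) = -9 + (2 + h)² (E(X, h) = -9 + (h + 2)² = -9 + (2 + h)²)
y = -47/3 (y = -((-8 - 1*21) - 1*(-76))/3 = -((-8 - 21) + 76)/3 = -(-29 + 76)/3 = -⅓*47 = -47/3 ≈ -15.667)
(y + D(3))*E(8, -2) = (-47/3 + (-8 + (⅓)*3))*(-9 + (2 - 2)²) = (-47/3 + (-8 + 1))*(-9 + 0²) = (-47/3 - 7)*(-9 + 0) = -68/3*(-9) = 204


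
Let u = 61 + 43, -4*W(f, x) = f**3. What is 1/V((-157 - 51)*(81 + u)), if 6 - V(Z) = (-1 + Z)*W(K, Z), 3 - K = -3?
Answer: -1/2077968 ≈ -4.8124e-7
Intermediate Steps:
K = 6 (K = 3 - 1*(-3) = 3 + 3 = 6)
W(f, x) = -f**3/4
u = 104
V(Z) = -48 + 54*Z (V(Z) = 6 - (-1 + Z)*(-1/4*6**3) = 6 - (-1 + Z)*(-1/4*216) = 6 - (-1 + Z)*(-54) = 6 - (54 - 54*Z) = 6 + (-54 + 54*Z) = -48 + 54*Z)
1/V((-157 - 51)*(81 + u)) = 1/(-48 + 54*((-157 - 51)*(81 + 104))) = 1/(-48 + 54*(-208*185)) = 1/(-48 + 54*(-38480)) = 1/(-48 - 2077920) = 1/(-2077968) = -1/2077968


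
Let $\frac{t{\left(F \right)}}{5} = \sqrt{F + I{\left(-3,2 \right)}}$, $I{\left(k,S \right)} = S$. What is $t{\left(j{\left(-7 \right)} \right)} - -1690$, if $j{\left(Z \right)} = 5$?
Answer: $1690 + 5 \sqrt{7} \approx 1703.2$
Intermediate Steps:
$t{\left(F \right)} = 5 \sqrt{2 + F}$ ($t{\left(F \right)} = 5 \sqrt{F + 2} = 5 \sqrt{2 + F}$)
$t{\left(j{\left(-7 \right)} \right)} - -1690 = 5 \sqrt{2 + 5} - -1690 = 5 \sqrt{7} + 1690 = 1690 + 5 \sqrt{7}$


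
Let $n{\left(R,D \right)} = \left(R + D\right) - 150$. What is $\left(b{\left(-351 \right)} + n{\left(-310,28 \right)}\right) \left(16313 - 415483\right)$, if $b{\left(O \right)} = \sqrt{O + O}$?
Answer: $172441440 - 1197510 i \sqrt{78} \approx 1.7244 \cdot 10^{8} - 1.0576 \cdot 10^{7} i$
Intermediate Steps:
$n{\left(R,D \right)} = -150 + D + R$ ($n{\left(R,D \right)} = \left(D + R\right) - 150 = -150 + D + R$)
$b{\left(O \right)} = \sqrt{2} \sqrt{O}$ ($b{\left(O \right)} = \sqrt{2 O} = \sqrt{2} \sqrt{O}$)
$\left(b{\left(-351 \right)} + n{\left(-310,28 \right)}\right) \left(16313 - 415483\right) = \left(\sqrt{2} \sqrt{-351} - 432\right) \left(16313 - 415483\right) = \left(\sqrt{2} \cdot 3 i \sqrt{39} - 432\right) \left(-399170\right) = \left(3 i \sqrt{78} - 432\right) \left(-399170\right) = \left(-432 + 3 i \sqrt{78}\right) \left(-399170\right) = 172441440 - 1197510 i \sqrt{78}$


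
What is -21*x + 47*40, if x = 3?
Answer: 1817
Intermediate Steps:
-21*x + 47*40 = -21*3 + 47*40 = -63 + 1880 = 1817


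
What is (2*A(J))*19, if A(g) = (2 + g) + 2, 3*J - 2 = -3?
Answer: 418/3 ≈ 139.33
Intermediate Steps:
J = -⅓ (J = ⅔ + (⅓)*(-3) = ⅔ - 1 = -⅓ ≈ -0.33333)
A(g) = 4 + g
(2*A(J))*19 = (2*(4 - ⅓))*19 = (2*(11/3))*19 = (22/3)*19 = 418/3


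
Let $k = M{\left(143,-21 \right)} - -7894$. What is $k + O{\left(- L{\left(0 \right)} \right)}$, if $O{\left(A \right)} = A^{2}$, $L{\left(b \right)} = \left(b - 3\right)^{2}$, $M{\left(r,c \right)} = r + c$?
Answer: $8097$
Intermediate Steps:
$M{\left(r,c \right)} = c + r$
$L{\left(b \right)} = \left(-3 + b\right)^{2}$
$k = 8016$ ($k = \left(-21 + 143\right) - -7894 = 122 + 7894 = 8016$)
$k + O{\left(- L{\left(0 \right)} \right)} = 8016 + \left(- \left(-3 + 0\right)^{2}\right)^{2} = 8016 + \left(- \left(-3\right)^{2}\right)^{2} = 8016 + \left(\left(-1\right) 9\right)^{2} = 8016 + \left(-9\right)^{2} = 8016 + 81 = 8097$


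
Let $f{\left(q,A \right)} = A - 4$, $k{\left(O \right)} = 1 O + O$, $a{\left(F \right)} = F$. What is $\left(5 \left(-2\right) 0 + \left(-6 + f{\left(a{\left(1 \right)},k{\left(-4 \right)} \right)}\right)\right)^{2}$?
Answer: $324$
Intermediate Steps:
$k{\left(O \right)} = 2 O$ ($k{\left(O \right)} = O + O = 2 O$)
$f{\left(q,A \right)} = -4 + A$
$\left(5 \left(-2\right) 0 + \left(-6 + f{\left(a{\left(1 \right)},k{\left(-4 \right)} \right)}\right)\right)^{2} = \left(5 \left(-2\right) 0 + \left(-6 + \left(-4 + 2 \left(-4\right)\right)\right)\right)^{2} = \left(\left(-10\right) 0 - 18\right)^{2} = \left(0 - 18\right)^{2} = \left(-18\right)^{2} = 324$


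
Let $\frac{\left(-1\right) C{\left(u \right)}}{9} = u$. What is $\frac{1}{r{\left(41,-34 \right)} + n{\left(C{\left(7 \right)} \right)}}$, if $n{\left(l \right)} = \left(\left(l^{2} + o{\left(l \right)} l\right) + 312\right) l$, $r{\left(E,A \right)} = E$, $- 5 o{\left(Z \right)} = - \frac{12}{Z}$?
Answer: $- \frac{5}{1349066} \approx -3.7063 \cdot 10^{-6}$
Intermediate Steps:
$o{\left(Z \right)} = \frac{12}{5 Z}$ ($o{\left(Z \right)} = - \frac{\left(-12\right) \frac{1}{Z}}{5} = \frac{12}{5 Z}$)
$C{\left(u \right)} = - 9 u$
$n{\left(l \right)} = l \left(\frac{1572}{5} + l^{2}\right)$ ($n{\left(l \right)} = \left(\left(l^{2} + \frac{12}{5 l} l\right) + 312\right) l = \left(\left(l^{2} + \frac{12}{5}\right) + 312\right) l = \left(\left(\frac{12}{5} + l^{2}\right) + 312\right) l = \left(\frac{1572}{5} + l^{2}\right) l = l \left(\frac{1572}{5} + l^{2}\right)$)
$\frac{1}{r{\left(41,-34 \right)} + n{\left(C{\left(7 \right)} \right)}} = \frac{1}{41 + \left(-9\right) 7 \left(\frac{1572}{5} + \left(\left(-9\right) 7\right)^{2}\right)} = \frac{1}{41 - 63 \left(\frac{1572}{5} + \left(-63\right)^{2}\right)} = \frac{1}{41 - 63 \left(\frac{1572}{5} + 3969\right)} = \frac{1}{41 - \frac{1349271}{5}} = \frac{1}{- \frac{1349066}{5}} = - \frac{5}{1349066}$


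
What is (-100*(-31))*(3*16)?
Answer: 148800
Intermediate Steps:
(-100*(-31))*(3*16) = 3100*48 = 148800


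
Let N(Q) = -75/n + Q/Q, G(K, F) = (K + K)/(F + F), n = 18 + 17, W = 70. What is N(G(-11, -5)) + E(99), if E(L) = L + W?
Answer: 1175/7 ≈ 167.86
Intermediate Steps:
E(L) = 70 + L (E(L) = L + 70 = 70 + L)
n = 35
G(K, F) = K/F (G(K, F) = (2*K)/((2*F)) = (2*K)*(1/(2*F)) = K/F)
N(Q) = -8/7 (N(Q) = -75/35 + Q/Q = -75*1/35 + 1 = -15/7 + 1 = -8/7)
N(G(-11, -5)) + E(99) = -8/7 + (70 + 99) = -8/7 + 169 = 1175/7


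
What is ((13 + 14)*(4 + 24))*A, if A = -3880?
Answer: -2933280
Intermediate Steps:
((13 + 14)*(4 + 24))*A = ((13 + 14)*(4 + 24))*(-3880) = (27*28)*(-3880) = 756*(-3880) = -2933280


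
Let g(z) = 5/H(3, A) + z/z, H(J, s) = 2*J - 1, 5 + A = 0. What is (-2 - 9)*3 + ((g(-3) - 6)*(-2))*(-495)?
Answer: -3993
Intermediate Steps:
A = -5 (A = -5 + 0 = -5)
H(J, s) = -1 + 2*J
g(z) = 2 (g(z) = 5/(-1 + 2*3) + z/z = 5/(-1 + 6) + 1 = 5/5 + 1 = 5*(1/5) + 1 = 1 + 1 = 2)
(-2 - 9)*3 + ((g(-3) - 6)*(-2))*(-495) = (-2 - 9)*3 + ((2 - 6)*(-2))*(-495) = -11*3 - 4*(-2)*(-495) = -33 + 8*(-495) = -33 - 3960 = -3993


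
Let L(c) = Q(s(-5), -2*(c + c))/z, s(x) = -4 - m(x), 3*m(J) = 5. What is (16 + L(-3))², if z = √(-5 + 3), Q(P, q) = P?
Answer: 4319/18 + 272*I*√2/3 ≈ 239.94 + 128.22*I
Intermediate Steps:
m(J) = 5/3 (m(J) = (⅓)*5 = 5/3)
s(x) = -17/3 (s(x) = -4 - 1*5/3 = -4 - 5/3 = -17/3)
z = I*√2 (z = √(-2) = I*√2 ≈ 1.4142*I)
L(c) = 17*I*√2/6 (L(c) = -17*(-I*√2/2)/3 = -(-17)*I*√2/6 = 17*I*√2/6)
(16 + L(-3))² = (16 + 17*I*√2/6)²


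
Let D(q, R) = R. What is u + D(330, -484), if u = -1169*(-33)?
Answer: 38093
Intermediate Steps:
u = 38577
u + D(330, -484) = 38577 - 484 = 38093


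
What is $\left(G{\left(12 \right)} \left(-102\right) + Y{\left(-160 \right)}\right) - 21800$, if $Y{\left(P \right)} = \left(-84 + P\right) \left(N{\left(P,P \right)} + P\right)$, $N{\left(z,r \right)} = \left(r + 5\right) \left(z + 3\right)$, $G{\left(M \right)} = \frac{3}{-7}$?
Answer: $- \frac{41443194}{7} \approx -5.9205 \cdot 10^{6}$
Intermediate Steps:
$G{\left(M \right)} = - \frac{3}{7}$ ($G{\left(M \right)} = 3 \left(- \frac{1}{7}\right) = - \frac{3}{7}$)
$N{\left(z,r \right)} = \left(3 + z\right) \left(5 + r\right)$ ($N{\left(z,r \right)} = \left(5 + r\right) \left(3 + z\right) = \left(3 + z\right) \left(5 + r\right)$)
$Y{\left(P \right)} = \left(-84 + P\right) \left(15 + P^{2} + 9 P\right)$ ($Y{\left(P \right)} = \left(-84 + P\right) \left(\left(15 + 3 P + 5 P + P P\right) + P\right) = \left(-84 + P\right) \left(\left(15 + 3 P + 5 P + P^{2}\right) + P\right) = \left(-84 + P\right) \left(\left(15 + P^{2} + 8 P\right) + P\right) = \left(-84 + P\right) \left(15 + P^{2} + 9 P\right)$)
$\left(G{\left(12 \right)} \left(-102\right) + Y{\left(-160 \right)}\right) - 21800 = \left(\left(- \frac{3}{7}\right) \left(-102\right) - \left(-117300 + 1920000 + 4096000\right)\right) - 21800 = \left(\frac{306}{7} - 5898700\right) - 21800 = - \frac{41290594}{7} - 21800 = - \frac{41443194}{7}$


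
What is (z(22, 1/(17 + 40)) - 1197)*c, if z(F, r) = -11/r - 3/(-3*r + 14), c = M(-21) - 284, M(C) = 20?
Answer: 127622088/265 ≈ 4.8159e+5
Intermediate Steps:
c = -264 (c = 20 - 284 = -264)
z(F, r) = -11/r - 3/(14 - 3*r)
(z(22, 1/(17 + 40)) - 1197)*c = (2*(77 - 15/(17 + 40))/((1/(17 + 40))*(-14 + 3/(17 + 40))) - 1197)*(-264) = (2*(77 - 15/57)/((1/57)*(-14 + 3/57)) - 1197)*(-264) = (2*(77 - 15*1/57)/((1/57)*(-14 + 3*(1/57))) - 1197)*(-264) = (2*57*(77 - 5/19)/(-14 + 1/19) - 1197)*(-264) = (2*57*(1458/19)/(-265/19) - 1197)*(-264) = (2*57*(-19/265)*(1458/19) - 1197)*(-264) = (-166212/265 - 1197)*(-264) = -483417/265*(-264) = 127622088/265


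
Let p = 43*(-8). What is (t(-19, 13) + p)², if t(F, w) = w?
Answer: 109561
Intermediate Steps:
p = -344
(t(-19, 13) + p)² = (13 - 344)² = (-331)² = 109561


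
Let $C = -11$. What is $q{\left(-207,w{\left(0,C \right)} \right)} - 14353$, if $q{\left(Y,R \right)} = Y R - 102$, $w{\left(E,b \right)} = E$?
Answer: $-14455$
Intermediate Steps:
$q{\left(Y,R \right)} = -102 + R Y$ ($q{\left(Y,R \right)} = R Y - 102 = -102 + R Y$)
$q{\left(-207,w{\left(0,C \right)} \right)} - 14353 = \left(-102 + 0 \left(-207\right)\right) - 14353 = \left(-102 + 0\right) - 14353 = -102 - 14353 = -14455$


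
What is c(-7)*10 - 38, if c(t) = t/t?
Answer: -28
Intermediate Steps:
c(t) = 1
c(-7)*10 - 38 = 1*10 - 38 = 10 - 38 = -28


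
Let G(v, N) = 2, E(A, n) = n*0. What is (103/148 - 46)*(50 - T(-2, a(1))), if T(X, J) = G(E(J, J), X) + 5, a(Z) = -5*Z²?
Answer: -288315/148 ≈ -1948.1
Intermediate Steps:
E(A, n) = 0
T(X, J) = 7 (T(X, J) = 2 + 5 = 7)
(103/148 - 46)*(50 - T(-2, a(1))) = (103/148 - 46)*(50 - 1*7) = (103*(1/148) - 46)*(50 - 7) = (103/148 - 46)*43 = -6705/148*43 = -288315/148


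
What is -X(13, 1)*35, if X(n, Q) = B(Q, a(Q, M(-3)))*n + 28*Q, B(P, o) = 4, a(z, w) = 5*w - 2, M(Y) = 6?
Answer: -2800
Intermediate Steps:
a(z, w) = -2 + 5*w
X(n, Q) = 4*n + 28*Q
-X(13, 1)*35 = -(4*13 + 28*1)*35 = -(52 + 28)*35 = -80*35 = -1*2800 = -2800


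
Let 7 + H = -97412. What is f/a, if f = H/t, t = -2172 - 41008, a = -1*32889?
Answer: -32473/473382340 ≈ -6.8598e-5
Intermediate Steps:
a = -32889
t = -43180
H = -97419 (H = -7 - 97412 = -97419)
f = 97419/43180 (f = -97419/(-43180) = -97419*(-1/43180) = 97419/43180 ≈ 2.2561)
f/a = (97419/43180)/(-32889) = (97419/43180)*(-1/32889) = -32473/473382340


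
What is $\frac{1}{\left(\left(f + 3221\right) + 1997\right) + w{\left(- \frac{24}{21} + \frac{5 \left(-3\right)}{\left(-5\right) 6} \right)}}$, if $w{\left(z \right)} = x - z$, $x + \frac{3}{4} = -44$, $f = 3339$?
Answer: $\frac{28}{238361} \approx 0.00011747$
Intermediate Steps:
$x = - \frac{179}{4}$ ($x = - \frac{3}{4} - 44 = - \frac{179}{4} \approx -44.75$)
$w{\left(z \right)} = - \frac{179}{4} - z$
$\frac{1}{\left(\left(f + 3221\right) + 1997\right) + w{\left(- \frac{24}{21} + \frac{5 \left(-3\right)}{\left(-5\right) 6} \right)}} = \frac{1}{\left(\left(3339 + 3221\right) + 1997\right) - \left(\frac{179}{4} - \frac{8}{7} + \frac{5 \left(-3\right)}{\left(-5\right) 6}\right)} = \frac{1}{\left(6560 + 1997\right) - \left(\frac{179}{4} + \frac{1}{2} - \frac{8}{7}\right)} = \frac{1}{8557 - \left(\frac{1221}{28} + \frac{1}{2}\right)} = \frac{1}{8557 - \frac{1235}{28}} = \frac{1}{\frac{238361}{28}} = \frac{28}{238361}$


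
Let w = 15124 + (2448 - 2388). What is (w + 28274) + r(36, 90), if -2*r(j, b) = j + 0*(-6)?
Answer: 43440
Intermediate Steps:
w = 15184 (w = 15124 + 60 = 15184)
r(j, b) = -j/2 (r(j, b) = -(j + 0*(-6))/2 = -(j + 0)/2 = -j/2)
(w + 28274) + r(36, 90) = (15184 + 28274) - 1/2*36 = 43458 - 18 = 43440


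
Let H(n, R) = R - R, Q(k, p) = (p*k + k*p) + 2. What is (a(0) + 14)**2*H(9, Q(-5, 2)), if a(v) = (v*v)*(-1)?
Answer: 0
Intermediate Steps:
Q(k, p) = 2 + 2*k*p (Q(k, p) = (k*p + k*p) + 2 = 2*k*p + 2 = 2 + 2*k*p)
H(n, R) = 0
a(v) = -v**2 (a(v) = v**2*(-1) = -v**2)
(a(0) + 14)**2*H(9, Q(-5, 2)) = (-1*0**2 + 14)**2*0 = (-1*0 + 14)**2*0 = (0 + 14)**2*0 = 14**2*0 = 196*0 = 0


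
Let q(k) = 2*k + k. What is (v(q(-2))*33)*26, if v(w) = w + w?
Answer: -10296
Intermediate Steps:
q(k) = 3*k
v(w) = 2*w
(v(q(-2))*33)*26 = ((2*(3*(-2)))*33)*26 = ((2*(-6))*33)*26 = -12*33*26 = -396*26 = -10296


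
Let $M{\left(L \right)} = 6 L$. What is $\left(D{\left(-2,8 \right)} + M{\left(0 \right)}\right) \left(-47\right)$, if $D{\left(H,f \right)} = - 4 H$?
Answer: $-376$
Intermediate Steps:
$\left(D{\left(-2,8 \right)} + M{\left(0 \right)}\right) \left(-47\right) = \left(\left(-4\right) \left(-2\right) + 6 \cdot 0\right) \left(-47\right) = \left(8 + 0\right) \left(-47\right) = 8 \left(-47\right) = -376$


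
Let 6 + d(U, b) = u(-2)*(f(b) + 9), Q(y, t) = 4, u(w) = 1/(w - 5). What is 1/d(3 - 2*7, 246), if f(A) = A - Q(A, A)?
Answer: -7/293 ≈ -0.023891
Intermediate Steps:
u(w) = 1/(-5 + w)
f(A) = -4 + A (f(A) = A - 1*4 = A - 4 = -4 + A)
d(U, b) = -47/7 - b/7 (d(U, b) = -6 + ((-4 + b) + 9)/(-5 - 2) = -6 + (5 + b)/(-7) = -6 - (5 + b)/7 = -6 + (-5/7 - b/7) = -47/7 - b/7)
1/d(3 - 2*7, 246) = 1/(-47/7 - 1/7*246) = 1/(-47/7 - 246/7) = 1/(-293/7) = -7/293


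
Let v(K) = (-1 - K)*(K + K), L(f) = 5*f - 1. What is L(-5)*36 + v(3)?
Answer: -960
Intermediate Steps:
L(f) = -1 + 5*f
v(K) = 2*K*(-1 - K) (v(K) = (-1 - K)*(2*K) = 2*K*(-1 - K))
L(-5)*36 + v(3) = (-1 + 5*(-5))*36 - 2*3*(1 + 3) = (-1 - 25)*36 - 2*3*4 = -26*36 - 24 = -936 - 24 = -960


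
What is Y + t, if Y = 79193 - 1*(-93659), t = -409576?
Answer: -236724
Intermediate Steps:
Y = 172852 (Y = 79193 + 93659 = 172852)
Y + t = 172852 - 409576 = -236724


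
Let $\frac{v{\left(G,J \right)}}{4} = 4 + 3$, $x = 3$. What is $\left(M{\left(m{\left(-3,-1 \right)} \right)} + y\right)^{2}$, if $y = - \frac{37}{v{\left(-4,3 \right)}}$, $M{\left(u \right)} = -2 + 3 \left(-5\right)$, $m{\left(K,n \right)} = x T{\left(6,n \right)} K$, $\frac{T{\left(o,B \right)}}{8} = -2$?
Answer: $\frac{263169}{784} \approx 335.67$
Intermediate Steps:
$T{\left(o,B \right)} = -16$ ($T{\left(o,B \right)} = 8 \left(-2\right) = -16$)
$m{\left(K,n \right)} = - 48 K$ ($m{\left(K,n \right)} = 3 \left(-16\right) K = - 48 K$)
$v{\left(G,J \right)} = 28$ ($v{\left(G,J \right)} = 4 \left(4 + 3\right) = 4 \cdot 7 = 28$)
$M{\left(u \right)} = -17$ ($M{\left(u \right)} = -2 - 15 = -17$)
$y = - \frac{37}{28} \approx -1.3214$
$\left(M{\left(m{\left(-3,-1 \right)} \right)} + y\right)^{2} = \left(-17 - \frac{37}{28}\right)^{2} = \left(- \frac{513}{28}\right)^{2} = \frac{263169}{784}$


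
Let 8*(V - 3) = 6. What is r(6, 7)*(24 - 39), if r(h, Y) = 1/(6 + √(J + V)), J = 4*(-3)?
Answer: -120/59 + 10*I*√33/59 ≈ -2.0339 + 0.97365*I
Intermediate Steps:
V = 15/4 (V = 3 + (⅛)*6 = 3 + ¾ = 15/4 ≈ 3.7500)
J = -12
r(h, Y) = 1/(6 + I*√33/2) (r(h, Y) = 1/(6 + √(-12 + 15/4)) = 1/(6 + √(-33/4)) = 1/(6 + I*√33/2))
r(6, 7)*(24 - 39) = (8/59 - 2*I*√33/177)*(24 - 39) = (8/59 - 2*I*√33/177)*(-15) = -120/59 + 10*I*√33/59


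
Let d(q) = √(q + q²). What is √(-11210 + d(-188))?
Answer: √(-11210 + 2*√8789) ≈ 104.99*I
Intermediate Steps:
√(-11210 + d(-188)) = √(-11210 + √(-188*(1 - 188))) = √(-11210 + √(-188*(-187))) = √(-11210 + √35156) = √(-11210 + 2*√8789)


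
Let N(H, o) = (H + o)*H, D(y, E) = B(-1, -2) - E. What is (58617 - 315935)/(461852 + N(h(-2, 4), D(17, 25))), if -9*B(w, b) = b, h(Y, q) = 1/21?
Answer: -170215857/305514319 ≈ -0.55715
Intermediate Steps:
h(Y, q) = 1/21
B(w, b) = -b/9
D(y, E) = 2/9 - E (D(y, E) = -⅑*(-2) - E = 2/9 - E)
N(H, o) = H*(H + o)
(58617 - 315935)/(461852 + N(h(-2, 4), D(17, 25))) = (58617 - 315935)/(461852 + (1/21 + (2/9 - 1*25))/21) = -257318/(461852 + (1/21 + (2/9 - 25))/21) = -257318/(461852 + (1/21 - 223/9)/21) = -257318/(461852 + (1/21)*(-1558/63)) = -257318/(461852 - 1558/1323) = -257318/611028638/1323 = -257318*1323/611028638 = -170215857/305514319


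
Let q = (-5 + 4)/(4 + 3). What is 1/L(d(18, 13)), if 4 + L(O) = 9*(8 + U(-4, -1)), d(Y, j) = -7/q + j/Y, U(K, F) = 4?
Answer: 1/104 ≈ 0.0096154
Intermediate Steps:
q = -⅐ (q = -1/7 = -1*⅐ = -⅐ ≈ -0.14286)
d(Y, j) = 49 + j/Y (d(Y, j) = -7/(-⅐) + j/Y = -7*(-7) + j/Y = 49 + j/Y)
L(O) = 104 (L(O) = -4 + 9*(8 + 4) = -4 + 9*12 = -4 + 108 = 104)
1/L(d(18, 13)) = 1/104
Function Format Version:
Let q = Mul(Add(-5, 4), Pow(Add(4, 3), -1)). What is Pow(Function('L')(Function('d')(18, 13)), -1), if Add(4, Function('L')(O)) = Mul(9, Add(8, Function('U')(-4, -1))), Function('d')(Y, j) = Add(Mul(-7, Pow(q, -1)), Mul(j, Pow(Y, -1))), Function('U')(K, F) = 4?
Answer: Rational(1, 104) ≈ 0.0096154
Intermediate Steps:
q = Rational(-1, 7) (q = Mul(-1, Pow(7, -1)) = Mul(-1, Rational(1, 7)) = Rational(-1, 7) ≈ -0.14286)
Function('d')(Y, j) = Add(49, Mul(j, Pow(Y, -1))) (Function('d')(Y, j) = Add(Mul(-7, Pow(Rational(-1, 7), -1)), Mul(j, Pow(Y, -1))) = Add(Mul(-7, -7), Mul(j, Pow(Y, -1))) = Add(49, Mul(j, Pow(Y, -1))))
Function('L')(O) = 104 (Function('L')(O) = Add(-4, Mul(9, Add(8, 4))) = Add(-4, Mul(9, 12)) = Add(-4, 108) = 104)
Pow(Function('L')(Function('d')(18, 13)), -1) = Pow(104, -1) = Rational(1, 104)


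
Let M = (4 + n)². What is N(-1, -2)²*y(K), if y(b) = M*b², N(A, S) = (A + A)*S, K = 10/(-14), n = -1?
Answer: 3600/49 ≈ 73.469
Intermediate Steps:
K = -5/7 (K = 10*(-1/14) = -5/7 ≈ -0.71429)
M = 9 (M = (4 - 1)² = 3² = 9)
N(A, S) = 2*A*S (N(A, S) = (2*A)*S = 2*A*S)
y(b) = 9*b²
N(-1, -2)²*y(K) = (2*(-1)*(-2))²*(9*(-5/7)²) = 4²*(9*(25/49)) = 16*(225/49) = 3600/49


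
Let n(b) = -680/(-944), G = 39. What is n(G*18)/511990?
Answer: 17/12082964 ≈ 1.4069e-6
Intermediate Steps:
n(b) = 85/118 (n(b) = -680*(-1/944) = 85/118)
n(G*18)/511990 = (85/118)/511990 = (85/118)*(1/511990) = 17/12082964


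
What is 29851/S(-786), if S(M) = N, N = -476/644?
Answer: -686573/17 ≈ -40387.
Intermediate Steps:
N = -17/23 (N = -476*1/644 = -17/23 ≈ -0.73913)
S(M) = -17/23
29851/S(-786) = 29851/(-17/23) = 29851*(-23/17) = -686573/17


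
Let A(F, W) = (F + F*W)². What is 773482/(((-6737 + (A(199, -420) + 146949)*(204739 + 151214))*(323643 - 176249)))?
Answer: 386741/182383625672042667821 ≈ 2.1205e-15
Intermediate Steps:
773482/(((-6737 + (A(199, -420) + 146949)*(204739 + 151214))*(323643 - 176249))) = 773482/(((-6737 + (199²*(1 - 420)² + 146949)*(204739 + 151214))*(323643 - 176249))) = 773482/(((-6737 + (39601*(-419)² + 146949)*355953)*147394)) = 773482/(((-6737 + (39601*175561 + 146949)*355953)*147394)) = 773482/(((-6737 + (6952391161 + 146949)*355953)*147394)) = 773482/(((-6737 + 6952538110*355953)*147394)) = 773482/(((-6737 + 2474776797868830)*147394)) = 773482/((2474776797862093*147394)) = 773482/364767251344085335642 = 773482*(1/364767251344085335642) = 386741/182383625672042667821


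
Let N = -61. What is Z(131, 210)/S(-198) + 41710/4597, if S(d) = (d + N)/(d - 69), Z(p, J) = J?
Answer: 38365240/170089 ≈ 225.56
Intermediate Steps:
S(d) = (-61 + d)/(-69 + d) (S(d) = (d - 61)/(d - 69) = (-61 + d)/(-69 + d))
Z(131, 210)/S(-198) + 41710/4597 = 210/(((-61 - 198)/(-69 - 198))) + 41710/4597 = 210/((-259/(-267))) + 41710*(1/4597) = 210/((-1/267*(-259))) + 41710/4597 = 210/(259/267) + 41710/4597 = 210*(267/259) + 41710/4597 = 8010/37 + 41710/4597 = 38365240/170089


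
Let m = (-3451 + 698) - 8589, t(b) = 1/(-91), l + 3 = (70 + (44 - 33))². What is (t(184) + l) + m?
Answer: -435345/91 ≈ -4784.0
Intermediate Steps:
l = 6558 (l = -3 + (70 + (44 - 33))² = -3 + (70 + 11)² = -3 + 81² = -3 + 6561 = 6558)
t(b) = -1/91
m = -11342 (m = -2753 - 8589 = -11342)
(t(184) + l) + m = (-1/91 + 6558) - 11342 = 596777/91 - 11342 = -435345/91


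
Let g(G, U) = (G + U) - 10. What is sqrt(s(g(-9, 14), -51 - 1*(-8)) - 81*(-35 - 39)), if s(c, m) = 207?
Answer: 3*sqrt(689) ≈ 78.746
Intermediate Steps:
g(G, U) = -10 + G + U
sqrt(s(g(-9, 14), -51 - 1*(-8)) - 81*(-35 - 39)) = sqrt(207 - 81*(-35 - 39)) = sqrt(207 - 81*(-74)) = sqrt(207 + 5994) = sqrt(6201) = 3*sqrt(689)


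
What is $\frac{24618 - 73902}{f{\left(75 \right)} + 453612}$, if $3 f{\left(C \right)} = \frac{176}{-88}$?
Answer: $- \frac{73926}{680417} \approx -0.10865$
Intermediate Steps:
$f{\left(C \right)} = - \frac{2}{3}$ ($f{\left(C \right)} = \frac{176 \frac{1}{-88}}{3} = \frac{176 \left(- \frac{1}{88}\right)}{3} = \frac{1}{3} \left(-2\right) = - \frac{2}{3}$)
$\frac{24618 - 73902}{f{\left(75 \right)} + 453612} = \frac{24618 - 73902}{- \frac{2}{3} + 453612} = - \frac{49284}{\frac{1360834}{3}} = \left(-49284\right) \frac{3}{1360834} = - \frac{73926}{680417}$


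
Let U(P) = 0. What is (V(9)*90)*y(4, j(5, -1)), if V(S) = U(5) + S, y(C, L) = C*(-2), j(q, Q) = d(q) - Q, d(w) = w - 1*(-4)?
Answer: -6480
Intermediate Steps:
d(w) = 4 + w (d(w) = w + 4 = 4 + w)
j(q, Q) = 4 + q - Q (j(q, Q) = (4 + q) - Q = 4 + q - Q)
y(C, L) = -2*C
V(S) = S (V(S) = 0 + S = S)
(V(9)*90)*y(4, j(5, -1)) = (9*90)*(-2*4) = 810*(-8) = -6480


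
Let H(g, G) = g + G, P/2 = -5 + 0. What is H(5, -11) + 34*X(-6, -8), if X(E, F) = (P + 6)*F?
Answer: 1082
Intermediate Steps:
P = -10 (P = 2*(-5 + 0) = 2*(-5) = -10)
H(g, G) = G + g
X(E, F) = -4*F (X(E, F) = (-10 + 6)*F = -4*F)
H(5, -11) + 34*X(-6, -8) = (-11 + 5) + 34*(-4*(-8)) = -6 + 34*32 = -6 + 1088 = 1082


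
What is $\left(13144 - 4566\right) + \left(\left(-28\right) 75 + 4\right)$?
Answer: $6482$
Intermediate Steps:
$\left(13144 - 4566\right) + \left(\left(-28\right) 75 + 4\right) = 8578 + \left(-2100 + 4\right) = 8578 - 2096 = 6482$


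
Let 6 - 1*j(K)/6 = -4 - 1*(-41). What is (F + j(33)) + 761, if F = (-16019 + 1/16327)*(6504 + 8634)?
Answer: -136524710939/563 ≈ -2.4249e+8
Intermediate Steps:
j(K) = -186 (j(K) = 36 - 6*(-4 - 1*(-41)) = 36 - 6*(-4 + 41) = 36 - 6*37 = 36 - 222 = -186)
F = -136525034664/563 (F = (-16019 + 1/16327)*15138 = -261542212/16327*15138 = -136525034664/563 ≈ -2.4250e+8)
(F + j(33)) + 761 = (-136525034664/563 - 186) + 761 = -136525139382/563 + 761 = -136524710939/563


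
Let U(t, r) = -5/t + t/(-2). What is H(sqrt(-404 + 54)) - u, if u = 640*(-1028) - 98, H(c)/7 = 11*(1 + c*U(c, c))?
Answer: 671185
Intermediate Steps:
U(t, r) = -5/t - t/2 (U(t, r) = -5/t + t*(-1/2) = -5/t - t/2)
H(c) = 77 + 77*c*(-5/c - c/2) (H(c) = 7*(11*(1 + c*(-5/c - c/2))) = 7*(11 + 11*c*(-5/c - c/2)) = 77 + 77*c*(-5/c - c/2))
u = -658018 (u = -657920 - 98 = -658018)
H(sqrt(-404 + 54)) - u = (-308 - 77*(sqrt(-404 + 54))**2/2) - 1*(-658018) = (-308 - 77*(sqrt(-350))**2/2) + 658018 = (-308 - 77*(5*I*sqrt(14))**2/2) + 658018 = (-308 - 77/2*(-350)) + 658018 = (-308 + 13475) + 658018 = 13167 + 658018 = 671185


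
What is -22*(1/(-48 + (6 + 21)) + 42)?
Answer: -19382/21 ≈ -922.95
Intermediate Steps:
-22*(1/(-48 + (6 + 21)) + 42) = -22*(1/(-48 + 27) + 42) = -22*(1/(-21) + 42) = -22*(-1/21 + 42) = -22*881/21 = -19382/21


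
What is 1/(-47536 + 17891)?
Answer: -1/29645 ≈ -3.3733e-5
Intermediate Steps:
1/(-47536 + 17891) = 1/(-29645) = -1/29645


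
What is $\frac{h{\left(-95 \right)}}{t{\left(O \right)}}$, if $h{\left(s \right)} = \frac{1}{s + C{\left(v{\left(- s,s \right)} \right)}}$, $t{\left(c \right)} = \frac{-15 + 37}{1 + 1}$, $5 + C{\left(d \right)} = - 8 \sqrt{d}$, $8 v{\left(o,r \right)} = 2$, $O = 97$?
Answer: $- \frac{1}{1144} \approx -0.00087413$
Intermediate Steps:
$v{\left(o,r \right)} = \frac{1}{4}$ ($v{\left(o,r \right)} = \frac{1}{8} \cdot 2 = \frac{1}{4}$)
$C{\left(d \right)} = -5 - 8 \sqrt{d}$
$t{\left(c \right)} = 11$ ($t{\left(c \right)} = \frac{22}{2} = 22 \cdot \frac{1}{2} = 11$)
$h{\left(s \right)} = \frac{1}{-9 + s}$ ($h{\left(s \right)} = \frac{1}{s - \left(5 + \frac{8}{2}\right)} = \frac{1}{s - 9} = \frac{1}{-9 + s}$)
$\frac{h{\left(-95 \right)}}{t{\left(O \right)}} = \frac{1}{\left(-9 - 95\right) 11} = \frac{1}{-104} \cdot \frac{1}{11} = \left(- \frac{1}{104}\right) \frac{1}{11} = - \frac{1}{1144}$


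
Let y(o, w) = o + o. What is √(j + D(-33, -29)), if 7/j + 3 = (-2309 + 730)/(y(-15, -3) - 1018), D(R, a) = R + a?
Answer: I*√163332790/1565 ≈ 8.1662*I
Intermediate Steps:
y(o, w) = 2*o
j = -7336/1565 (j = 7/(-3 + (-2309 + 730)/(2*(-15) - 1018)) = 7/(-3 - 1579/(-30 - 1018)) = 7/(-3 - 1579/(-1048)) = 7/(-3 - 1579*(-1/1048)) = 7/(-3 + 1579/1048) = 7/(-1565/1048) = 7*(-1048/1565) = -7336/1565 ≈ -4.6875)
√(j + D(-33, -29)) = √(-7336/1565 + (-33 - 29)) = √(-7336/1565 - 62) = √(-104366/1565) = I*√163332790/1565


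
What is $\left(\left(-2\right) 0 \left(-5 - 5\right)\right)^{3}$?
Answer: $0$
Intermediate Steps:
$\left(\left(-2\right) 0 \left(-5 - 5\right)\right)^{3} = \left(0 \left(-10\right)\right)^{3} = 0^{3} = 0$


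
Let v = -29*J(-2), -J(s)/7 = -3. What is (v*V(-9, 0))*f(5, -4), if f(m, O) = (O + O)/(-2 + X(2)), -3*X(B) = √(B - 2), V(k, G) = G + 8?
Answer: -19488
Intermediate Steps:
V(k, G) = 8 + G
X(B) = -√(-2 + B)/3 (X(B) = -√(B - 2)/3 = -√(-2 + B)/3)
J(s) = 21 (J(s) = -7*(-3) = 21)
f(m, O) = -O (f(m, O) = (O + O)/(-2 - √(-2 + 2)/3) = (2*O)/(-2 - √0/3) = (2*O)/(-2 - ⅓*0) = (2*O)/(-2 + 0) = (2*O)/(-2) = (2*O)*(-½) = -O)
v = -609 (v = -29*21 = -609)
(v*V(-9, 0))*f(5, -4) = (-609*(8 + 0))*(-1*(-4)) = -609*8*4 = -4872*4 = -19488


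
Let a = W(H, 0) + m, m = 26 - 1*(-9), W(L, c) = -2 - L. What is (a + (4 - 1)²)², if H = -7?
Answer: 2401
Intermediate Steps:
m = 35 (m = 26 + 9 = 35)
a = 40 (a = (-2 - 1*(-7)) + 35 = (-2 + 7) + 35 = 5 + 35 = 40)
(a + (4 - 1)²)² = (40 + (4 - 1)²)² = (40 + 3²)² = (40 + 9)² = 49² = 2401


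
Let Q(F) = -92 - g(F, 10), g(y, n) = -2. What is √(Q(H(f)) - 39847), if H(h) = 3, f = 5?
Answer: I*√39937 ≈ 199.84*I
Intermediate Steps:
Q(F) = -90 (Q(F) = -92 - 1*(-2) = -92 + 2 = -90)
√(Q(H(f)) - 39847) = √(-90 - 39847) = √(-39937) = I*√39937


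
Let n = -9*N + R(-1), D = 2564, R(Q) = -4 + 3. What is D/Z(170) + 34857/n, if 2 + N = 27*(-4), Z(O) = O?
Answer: 4230743/84065 ≈ 50.327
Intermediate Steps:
R(Q) = -1
N = -110 (N = -2 + 27*(-4) = -2 - 108 = -110)
n = 989 (n = -9*(-110) - 1 = 990 - 1 = 989)
D/Z(170) + 34857/n = 2564/170 + 34857/989 = 2564*(1/170) + 34857*(1/989) = 1282/85 + 34857/989 = 4230743/84065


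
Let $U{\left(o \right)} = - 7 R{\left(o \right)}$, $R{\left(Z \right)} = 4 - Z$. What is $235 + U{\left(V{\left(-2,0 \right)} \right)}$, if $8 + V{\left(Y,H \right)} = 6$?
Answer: $193$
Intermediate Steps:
$V{\left(Y,H \right)} = -2$ ($V{\left(Y,H \right)} = -8 + 6 = -2$)
$U{\left(o \right)} = -28 + 7 o$ ($U{\left(o \right)} = - 7 \left(4 - o\right) = -28 + 7 o$)
$235 + U{\left(V{\left(-2,0 \right)} \right)} = 235 + \left(-28 + 7 \left(-2\right)\right) = 235 - 42 = 193$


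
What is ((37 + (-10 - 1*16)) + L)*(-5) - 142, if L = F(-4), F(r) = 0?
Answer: -197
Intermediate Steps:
L = 0
((37 + (-10 - 1*16)) + L)*(-5) - 142 = ((37 + (-10 - 1*16)) + 0)*(-5) - 142 = ((37 + (-10 - 16)) + 0)*(-5) - 142 = ((37 - 26) + 0)*(-5) - 142 = (11 + 0)*(-5) - 142 = 11*(-5) - 142 = -55 - 142 = -197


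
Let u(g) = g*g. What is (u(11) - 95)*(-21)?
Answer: -546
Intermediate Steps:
u(g) = g²
(u(11) - 95)*(-21) = (11² - 95)*(-21) = (121 - 95)*(-21) = 26*(-21) = -546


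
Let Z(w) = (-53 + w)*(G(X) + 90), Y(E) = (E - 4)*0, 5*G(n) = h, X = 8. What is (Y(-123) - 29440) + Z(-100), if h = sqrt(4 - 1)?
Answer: -43210 - 153*sqrt(3)/5 ≈ -43263.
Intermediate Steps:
h = sqrt(3) ≈ 1.7320
G(n) = sqrt(3)/5
Y(E) = 0 (Y(E) = (-4 + E)*0 = 0)
Z(w) = (-53 + w)*(90 + sqrt(3)/5) (Z(w) = (-53 + w)*(sqrt(3)/5 + 90) = (-53 + w)*(90 + sqrt(3)/5))
(Y(-123) - 29440) + Z(-100) = (0 - 29440) + (-4770 + 90*(-100) - 53*sqrt(3)/5 + (1/5)*(-100)*sqrt(3)) = -29440 + (-4770 - 9000 - 53*sqrt(3)/5 - 20*sqrt(3)) = -29440 + (-13770 - 153*sqrt(3)/5) = -43210 - 153*sqrt(3)/5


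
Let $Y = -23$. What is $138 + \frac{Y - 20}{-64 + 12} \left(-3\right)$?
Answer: $\frac{7047}{52} \approx 135.52$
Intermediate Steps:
$138 + \frac{Y - 20}{-64 + 12} \left(-3\right) = 138 + \frac{-23 - 20}{-64 + 12} \left(-3\right) = 138 + - \frac{43}{-52} \left(-3\right) = 138 + \left(-43\right) \left(- \frac{1}{52}\right) \left(-3\right) = 138 + \frac{43}{52} \left(-3\right) = 138 - \frac{129}{52} = \frac{7047}{52}$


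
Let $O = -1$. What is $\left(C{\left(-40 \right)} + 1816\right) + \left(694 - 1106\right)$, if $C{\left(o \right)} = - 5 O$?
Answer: $1409$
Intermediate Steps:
$C{\left(o \right)} = 5$ ($C{\left(o \right)} = \left(-5\right) \left(-1\right) = 5$)
$\left(C{\left(-40 \right)} + 1816\right) + \left(694 - 1106\right) = \left(5 + 1816\right) + \left(694 - 1106\right) = 1821 + \left(694 - 1106\right) = 1821 - 412 = 1409$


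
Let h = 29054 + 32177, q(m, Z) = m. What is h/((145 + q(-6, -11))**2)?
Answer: 61231/19321 ≈ 3.1691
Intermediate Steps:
h = 61231
h/((145 + q(-6, -11))**2) = 61231/((145 - 6)**2) = 61231/(139**2) = 61231/19321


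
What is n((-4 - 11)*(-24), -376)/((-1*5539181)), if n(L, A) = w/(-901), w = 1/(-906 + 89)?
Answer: -1/4077485300177 ≈ -2.4525e-13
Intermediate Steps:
w = -1/817 (w = 1/(-817) = -1/817 ≈ -0.0012240)
n(L, A) = 1/736117 (n(L, A) = -1/817/(-901) = -1/817*(-1/901) = 1/736117)
n((-4 - 11)*(-24), -376)/((-1*5539181)) = 1/(736117*((-1*5539181))) = (1/736117)/(-5539181) = (1/736117)*(-1/5539181) = -1/4077485300177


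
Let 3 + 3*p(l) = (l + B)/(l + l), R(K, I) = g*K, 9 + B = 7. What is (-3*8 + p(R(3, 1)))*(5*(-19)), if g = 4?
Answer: 85025/36 ≈ 2361.8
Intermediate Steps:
B = -2 (B = -9 + 7 = -2)
R(K, I) = 4*K
p(l) = -1 + (-2 + l)/(6*l) (p(l) = -1 + ((l - 2)/(l + l))/3 = -1 + ((-2 + l)/((2*l)))/3 = -1 + ((-2 + l)*(1/(2*l)))/3 = -1 + ((-2 + l)/(2*l))/3 = -1 + (-2 + l)/(6*l))
(-3*8 + p(R(3, 1)))*(5*(-19)) = (-3*8 + (-2 - 20*3)/(6*((4*3))))*(5*(-19)) = (-24 + (⅙)*(-2 - 5*12)/12)*(-95) = (-24 + (⅙)*(1/12)*(-2 - 60))*(-95) = (-24 + (⅙)*(1/12)*(-62))*(-95) = (-24 - 31/36)*(-95) = -895/36*(-95) = 85025/36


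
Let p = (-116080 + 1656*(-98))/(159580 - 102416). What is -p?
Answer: 69592/14291 ≈ 4.8696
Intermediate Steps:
p = -69592/14291 (p = (-116080 - 162288)/57164 = -278368*1/57164 = -69592/14291 ≈ -4.8696)
-p = -1*(-69592/14291) = 69592/14291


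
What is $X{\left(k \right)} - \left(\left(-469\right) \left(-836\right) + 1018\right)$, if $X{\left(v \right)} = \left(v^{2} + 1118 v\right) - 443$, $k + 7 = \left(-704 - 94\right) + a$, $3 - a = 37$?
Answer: $-627626$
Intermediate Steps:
$a = -34$ ($a = 3 - 37 = -34$)
$k = -839$ ($k = -7 - 832 = -839$)
$X{\left(v \right)} = -443 + v^{2} + 1118 v$
$X{\left(k \right)} - \left(\left(-469\right) \left(-836\right) + 1018\right) = \left(-443 + \left(-839\right)^{2} + 1118 \left(-839\right)\right) - \left(\left(-469\right) \left(-836\right) + 1018\right) = \left(-443 + 703921 - 938002\right) - \left(392084 + 1018\right) = -234524 - 393102 = -627626$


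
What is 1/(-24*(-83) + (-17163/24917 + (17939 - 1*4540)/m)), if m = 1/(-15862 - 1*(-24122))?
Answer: 24917/2757757031081 ≈ 9.0352e-9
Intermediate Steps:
m = 1/8260 (m = 1/(-15862 + 24122) = 1/8260 ≈ 0.00012107)
1/(-24*(-83) + (-17163/24917 + (17939 - 1*4540)/m)) = 1/(-24*(-83) + (-17163/24917 + (17939 - 1*4540)/(1/8260))) = 1/(1992 + (-17163*1/24917 + (17939 - 4540)*8260)) = 1/(1992 + (-17163/24917 + 13399*8260)) = 1/(1992 + (-17163/24917 + 110675740)) = 1/(1992 + 2757707396417/24917) = 1/(2757757031081/24917) = 24917/2757757031081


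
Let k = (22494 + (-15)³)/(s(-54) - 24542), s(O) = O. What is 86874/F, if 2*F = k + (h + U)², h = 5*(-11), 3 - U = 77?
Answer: 1424501936/136427639 ≈ 10.441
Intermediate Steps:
U = -74 (U = 3 - 1*77 = 3 - 77 = -74)
h = -55
k = -19119/24596 (k = (22494 + (-15)³)/(-54 - 24542) = (22494 - 3375)/(-24596) = 19119*(-1/24596) = -19119/24596 ≈ -0.77732)
F = 409282917/49192 (F = (-19119/24596 + (-55 - 74)²)/2 = (-19119/24596 + (-129)²)/2 = (-19119/24596 + 16641)/2 = (½)*(409282917/24596) = 409282917/49192 ≈ 8320.1)
86874/F = 86874/(409282917/49192) = 86874*(49192/409282917) = 1424501936/136427639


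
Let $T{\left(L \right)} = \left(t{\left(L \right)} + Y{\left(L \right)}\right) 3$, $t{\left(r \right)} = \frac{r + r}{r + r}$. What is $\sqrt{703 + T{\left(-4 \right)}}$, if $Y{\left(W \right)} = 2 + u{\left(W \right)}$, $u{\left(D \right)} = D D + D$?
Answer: $2 \sqrt{187} \approx 27.35$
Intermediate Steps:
$u{\left(D \right)} = D + D^{2}$ ($u{\left(D \right)} = D^{2} + D = D + D^{2}$)
$Y{\left(W \right)} = 2 + W \left(1 + W\right)$
$t{\left(r \right)} = 1$ ($t{\left(r \right)} = \frac{2 r}{2 r} = 2 r \frac{1}{2 r} = 1$)
$T{\left(L \right)} = 9 + 3 L \left(1 + L\right)$ ($T{\left(L \right)} = \left(1 + \left(2 + L \left(1 + L\right)\right)\right) 3 = \left(3 + L \left(1 + L\right)\right) 3 = 9 + 3 L \left(1 + L\right)$)
$\sqrt{703 + T{\left(-4 \right)}} = \sqrt{703 + \left(9 + 3 \left(-4\right) \left(1 - 4\right)\right)} = \sqrt{703 + \left(9 + 3 \left(-4\right) \left(-3\right)\right)} = \sqrt{703 + \left(9 + 36\right)} = \sqrt{703 + 45} = \sqrt{748} = 2 \sqrt{187}$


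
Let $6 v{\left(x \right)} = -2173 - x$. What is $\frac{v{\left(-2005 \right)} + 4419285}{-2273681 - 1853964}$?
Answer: $- \frac{4419257}{4127645} \approx -1.0706$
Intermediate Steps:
$v{\left(x \right)} = - \frac{2173}{6} - \frac{x}{6}$ ($v{\left(x \right)} = \frac{-2173 - x}{6} = - \frac{2173}{6} - \frac{x}{6}$)
$\frac{v{\left(-2005 \right)} + 4419285}{-2273681 - 1853964} = \frac{\left(- \frac{2173}{6} - - \frac{2005}{6}\right) + 4419285}{-2273681 - 1853964} = \frac{\left(- \frac{2173}{6} + \frac{2005}{6}\right) + 4419285}{-2273681 - 1853964} = \frac{-28 + 4419285}{-4127645} = 4419257 \left(- \frac{1}{4127645}\right) = - \frac{4419257}{4127645}$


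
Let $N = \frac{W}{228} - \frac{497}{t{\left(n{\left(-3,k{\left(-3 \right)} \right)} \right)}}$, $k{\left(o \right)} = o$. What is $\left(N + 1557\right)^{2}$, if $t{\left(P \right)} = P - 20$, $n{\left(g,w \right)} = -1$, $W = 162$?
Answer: $\frac{32499796729}{12996} \approx 2.5008 \cdot 10^{6}$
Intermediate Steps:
$t{\left(P \right)} = -20 + P$
$N = \frac{2779}{114}$ ($N = \frac{162}{228} - \frac{497}{-20 - 1} = 162 \cdot \frac{1}{228} - \frac{497}{-21} = \frac{27}{38} - - \frac{71}{3} = \frac{27}{38} + \frac{71}{3} = \frac{2779}{114} \approx 24.377$)
$\left(N + 1557\right)^{2} = \left(\frac{2779}{114} + 1557\right)^{2} = \left(\frac{180277}{114}\right)^{2} = \frac{32499796729}{12996}$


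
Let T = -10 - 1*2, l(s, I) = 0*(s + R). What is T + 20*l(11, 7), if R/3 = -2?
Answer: -12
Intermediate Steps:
R = -6 (R = 3*(-2) = -6)
l(s, I) = 0 (l(s, I) = 0*(s - 6) = 0*(-6 + s) = 0)
T = -12 (T = -10 - 2 = -12)
T + 20*l(11, 7) = -12 + 20*0 = -12 + 0 = -12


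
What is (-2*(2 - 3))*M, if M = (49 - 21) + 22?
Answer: 100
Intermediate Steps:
M = 50 (M = 28 + 22 = 50)
(-2*(2 - 3))*M = -2*(2 - 3)*50 = -2*(-1)*50 = 2*50 = 100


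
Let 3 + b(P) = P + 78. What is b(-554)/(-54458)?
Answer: 479/54458 ≈ 0.0087958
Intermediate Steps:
b(P) = 75 + P (b(P) = -3 + (P + 78) = -3 + (78 + P) = 75 + P)
b(-554)/(-54458) = (75 - 554)/(-54458) = -479*(-1/54458) = 479/54458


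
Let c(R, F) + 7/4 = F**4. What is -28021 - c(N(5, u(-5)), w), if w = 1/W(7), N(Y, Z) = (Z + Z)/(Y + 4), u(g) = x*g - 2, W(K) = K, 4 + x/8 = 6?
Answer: -269096881/9604 ≈ -28019.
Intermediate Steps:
x = 16 (x = -32 + 8*6 = -32 + 48 = 16)
u(g) = -2 + 16*g (u(g) = 16*g - 2 = -2 + 16*g)
N(Y, Z) = 2*Z/(4 + Y) (N(Y, Z) = (2*Z)/(4 + Y) = 2*Z/(4 + Y))
w = 1/7 ≈ 0.14286
c(R, F) = -7/4 + F**4
-28021 - c(N(5, u(-5)), w) = -28021 - (-7/4 + (1/7)**4) = -28021 - (-7/4 + 1/2401) = -28021 - 1*(-16803/9604) = -28021 + 16803/9604 = -269096881/9604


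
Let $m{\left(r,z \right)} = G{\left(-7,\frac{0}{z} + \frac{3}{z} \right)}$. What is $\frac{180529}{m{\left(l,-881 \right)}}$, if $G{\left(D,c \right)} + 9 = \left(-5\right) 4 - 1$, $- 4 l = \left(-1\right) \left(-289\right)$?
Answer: $- \frac{180529}{30} \approx -6017.6$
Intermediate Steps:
$l = - \frac{289}{4}$ ($l = - \frac{\left(-1\right) \left(-289\right)}{4} = \left(- \frac{1}{4}\right) 289 = - \frac{289}{4} \approx -72.25$)
$G{\left(D,c \right)} = -30$ ($G{\left(D,c \right)} = -9 - 21 = -30$)
$m{\left(r,z \right)} = -30$
$\frac{180529}{m{\left(l,-881 \right)}} = \frac{180529}{-30} = 180529 \left(- \frac{1}{30}\right) = - \frac{180529}{30}$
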